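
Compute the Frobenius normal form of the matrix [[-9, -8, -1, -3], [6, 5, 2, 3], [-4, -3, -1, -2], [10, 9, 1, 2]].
The invariant factors of A (the non-unit diagonal entries of the Smith normal form of xI - A over ℚ[x]) are (x + 3)(x^3 + 4x - 2), each dividing the next. The characteristic polynomial is their product, (x + 3)(x^3 + 4x - 2).

The rational canonical form is the block-diagonal matrix of companion matrices C(f_i):
R = [[0, 0, 0, 6], [1, 0, 0, -10], [0, 1, 0, -4], [0, 0, 1, -3]].

Note the characteristic polynomial does not split into linear factors over ℚ, so A has no Jordan form over ℚ; the rational canonical form exists over any field.

R = [[0, 0, 0, 6], [1, 0, 0, -10], [0, 1, 0, -4], [0, 0, 1, -3]]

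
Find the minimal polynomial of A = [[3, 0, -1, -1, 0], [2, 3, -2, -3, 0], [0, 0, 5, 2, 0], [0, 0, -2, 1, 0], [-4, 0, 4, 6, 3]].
The characteristic polynomial factors as (x - 3)^5. The minimal polynomial is ∏(x - λ)^{k_λ} where k_λ is the size of the largest Jordan block at λ.

For λ = 3: rank(A - 3I) = 2, and the largest Jordan block has size 2 (the smallest k with rank((A - 3I)^k) = rank((A - 3I)^(k+1))).

So m_A(x) = (x - 3)^2.

m_A(x) = (x - 3)^2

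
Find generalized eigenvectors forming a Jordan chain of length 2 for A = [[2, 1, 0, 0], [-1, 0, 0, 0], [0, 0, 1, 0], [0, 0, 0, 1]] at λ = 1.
We seek v_1 ∈ ker((A - I)^2) \ ker(A - I), then set v_{i+1} = (A - I) v_i.

One such chain is v_1 = [[-3, 4, 0, 0]]^T, v_2 = [[1, -1, 0, 0]]^T. Check: (A - I) v_2 = [[0, 0, 0, 0]]^T = 0.

v_1 = [[-3, 4, 0, 0]]^T, v_2 = [[1, -1, 0, 0]]^T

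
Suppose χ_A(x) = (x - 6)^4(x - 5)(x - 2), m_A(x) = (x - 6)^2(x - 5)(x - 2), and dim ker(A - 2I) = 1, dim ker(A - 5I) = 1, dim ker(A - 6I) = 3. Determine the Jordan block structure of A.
λ = 2: algebraic multiplicity 1 (exponent in χ_A), largest block size 1 (exponent in m_A), 1 block (geometric multiplicity). This forces block sizes [1].
λ = 5: algebraic multiplicity 1 (exponent in χ_A), largest block size 1 (exponent in m_A), 1 block (geometric multiplicity). This forces block sizes [1].
λ = 6: algebraic multiplicity 4 (exponent in χ_A), largest block size 2 (exponent in m_A), 3 blocks (geometric multiplicity). These force block sizes [2, 1, 1].

Jordan blocks: (2, 1), (5, 1), (6, 2), (6, 1), (6, 1)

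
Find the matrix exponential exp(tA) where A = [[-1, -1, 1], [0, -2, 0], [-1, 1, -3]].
A has Jordan form J = [[-2, 1, 0], [0, -2, 0], [0, 0, -2]] with A = PJP^{-1}, so e^{tA} = P e^{tJ} P^{-1}.

For a Jordan block J_k(λ), e^{tJ_k(λ)} = e^{λt} · (I + tN + t^2 N^2/2! + ... + t^{k-1} N^{k-1}/(k-1)!) where N is the nilpotent superdiagonal part.

Assembling the blocks and conjugating back gives the entries of e^{tA} as shown above.

e^{tA} = [[(t + 1)*e^{-2*t}, -t*e^{-2*t}, t*e^{-2*t}], [0, e^{-2*t}, 0], [-t*e^{-2*t}, t*e^{-2*t}, (1 - t)*e^{-2*t}]]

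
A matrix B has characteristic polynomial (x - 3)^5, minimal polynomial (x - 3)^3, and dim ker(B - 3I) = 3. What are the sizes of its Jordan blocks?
λ = 3: algebraic multiplicity 5 (exponent in χ_B), largest block size 3 (exponent in m_B), 3 blocks (geometric multiplicity). These force block sizes [3, 1, 1].

Jordan blocks: (3, 3), (3, 1), (3, 1)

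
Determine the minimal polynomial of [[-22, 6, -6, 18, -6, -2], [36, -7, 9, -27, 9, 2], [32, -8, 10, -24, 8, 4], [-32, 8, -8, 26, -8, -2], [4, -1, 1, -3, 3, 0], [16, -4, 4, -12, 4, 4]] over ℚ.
m_A(x) = (x - 4)(x - 2)^2

The characteristic polynomial factors as (x - 4)(x - 2)^5. The minimal polynomial is ∏(x - λ)^{k_λ} where k_λ is the size of the largest Jordan block at λ.

For λ = 2: rank(A - 2I) = 2, and the largest Jordan block has size 2 (the smallest k with rank((A - 2I)^k) = rank((A - 2I)^(k+1))).
For λ = 4: rank(A - 4I) = 5, and the largest Jordan block has size 1 (the smallest k with rank((A - 4I)^k) = rank((A - 4I)^(k+1))).

So m_A(x) = (x - 4)(x - 2)^2.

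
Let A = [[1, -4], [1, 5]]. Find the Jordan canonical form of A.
J = [[3, 1], [0, 3]]

The characteristic polynomial is det(xI - A) = (x - 3)^2, so the eigenvalues are 3 (algebraic multiplicity 2).

For λ = 3: rank(A - 3I) = 1, rank((A - 3I)^2) = 0. The eigenspace has dimension 2 - 1 = 1, so there is 1 Jordan block; the rank sequence gives block sizes [2].

Assembling the blocks gives the Jordan form J above.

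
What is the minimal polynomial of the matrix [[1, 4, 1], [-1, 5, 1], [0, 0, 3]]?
m_A(x) = (x - 3)^3

The characteristic polynomial factors as (x - 3)^3. The minimal polynomial is ∏(x - λ)^{k_λ} where k_λ is the size of the largest Jordan block at λ.

For λ = 3: rank(A - 3I) = 2, and the largest Jordan block has size 3 (the smallest k with rank((A - 3I)^k) = rank((A - 3I)^(k+1))).

So m_A(x) = (x - 3)^3.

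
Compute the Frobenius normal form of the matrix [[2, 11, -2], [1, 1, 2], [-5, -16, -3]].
The invariant factors of A (the non-unit diagonal entries of the Smith normal form of xI - A over ℚ[x]) are x^3 + 4x - 3, each dividing the next. The characteristic polynomial is their product, x^3 + 4x - 3.

The rational canonical form is the block-diagonal matrix of companion matrices C(f_i):
R = [[0, 0, 3], [1, 0, -4], [0, 1, 0]].

Note the characteristic polynomial does not split into linear factors over ℚ, so A has no Jordan form over ℚ; the rational canonical form exists over any field.

R = [[0, 0, 3], [1, 0, -4], [0, 1, 0]]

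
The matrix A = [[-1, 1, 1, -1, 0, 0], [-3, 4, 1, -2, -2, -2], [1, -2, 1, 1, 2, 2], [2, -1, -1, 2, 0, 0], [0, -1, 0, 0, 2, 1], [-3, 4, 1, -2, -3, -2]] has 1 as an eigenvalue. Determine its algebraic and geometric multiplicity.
The characteristic polynomial is (x - 1)^6, so the factor x - 1 appears with exponent 6: the algebraic multiplicity is 6.

rank(A - I) = 3, so the eigenspace has dimension 6 - 3 = 3: the geometric multiplicity is 3.

Since 3 < 6, A is not diagonalizable.

algebraic multiplicity 6, geometric multiplicity 3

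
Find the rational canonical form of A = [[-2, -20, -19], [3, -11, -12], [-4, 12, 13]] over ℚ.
R = [[0, 0, -30], [1, 0, 19], [0, 1, 0]]

The invariant factors of A (the non-unit diagonal entries of the Smith normal form of xI - A over ℚ[x]) are (x - 3)(x - 2)(x + 5), each dividing the next. The characteristic polynomial is their product, (x - 3)(x - 2)(x + 5).

The rational canonical form is the block-diagonal matrix of companion matrices C(f_i):
R = [[0, 0, -30], [1, 0, 19], [0, 1, 0]].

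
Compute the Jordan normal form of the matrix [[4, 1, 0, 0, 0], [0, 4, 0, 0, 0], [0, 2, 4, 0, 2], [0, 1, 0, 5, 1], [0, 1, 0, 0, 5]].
J = [[4, 1, 0, 0, 0], [0, 4, 0, 0, 0], [0, 0, 4, 0, 0], [0, 0, 0, 5, 1], [0, 0, 0, 0, 5]]

The characteristic polynomial is det(xI - A) = (x - 5)^2(x - 4)^3, so the eigenvalues are 4 (algebraic multiplicity 3), 5 (algebraic multiplicity 2).

For λ = 4: rank(A - 4I) = 3, rank((A - 4I)^2) = 2. The eigenspace has dimension 5 - 3 = 2, so there are 2 Jordan blocks; the rank sequence gives block sizes [2, 1].

For λ = 5: rank(A - 5I) = 4, rank((A - 5I)^2) = 3. The eigenspace has dimension 5 - 4 = 1, so there is 1 Jordan block; the rank sequence gives block sizes [2].

Assembling the blocks gives the Jordan form J above.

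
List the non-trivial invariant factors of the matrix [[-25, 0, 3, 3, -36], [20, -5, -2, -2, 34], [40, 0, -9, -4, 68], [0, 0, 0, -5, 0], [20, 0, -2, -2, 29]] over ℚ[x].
x + 5, x + 5, (x - 5)(x + 5)^2

The Jordan structure of A has elementary divisors (x + 5)^2, (x + 5), (x + 5), (x - 5). Arranging the block sizes at each eigenvalue in decreasing order and taking row products gives the invariant factors.

Invariant factors (smallest first, each dividing the next): x + 5, x + 5, (x - 5)(x + 5)^2.

Check: the last factor (x - 5)(x + 5)^2 is the minimal polynomial, and the product (x - 5)(x + 5)^4 is the characteristic polynomial.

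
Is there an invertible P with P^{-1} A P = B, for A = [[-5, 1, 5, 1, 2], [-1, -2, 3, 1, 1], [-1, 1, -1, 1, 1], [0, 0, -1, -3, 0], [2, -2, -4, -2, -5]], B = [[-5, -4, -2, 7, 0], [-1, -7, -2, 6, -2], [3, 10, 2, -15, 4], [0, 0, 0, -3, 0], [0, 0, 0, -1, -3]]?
Two matrices over a field are similar if and only if they have the same invariant factors.

Both A and B have characteristic polynomial (x + 3)^4(x + 4) and minimal polynomial (x + 3)^3(x + 4). Computing further, both have invariant factors x + 3, (x + 3)^3(x + 4). Hence A and B are similar.

Yes.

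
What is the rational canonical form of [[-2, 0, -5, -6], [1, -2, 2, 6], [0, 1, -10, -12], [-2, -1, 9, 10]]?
R = [[0, 0, 0, -4], [1, 0, 0, -17], [0, 1, 0, -4], [0, 0, 1, -4]]

The invariant factors of A (the non-unit diagonal entries of the Smith normal form of xI - A over ℚ[x]) are (x + 4)(x^3 + 4x + 1), each dividing the next. The characteristic polynomial is their product, (x + 4)(x^3 + 4x + 1).

The rational canonical form is the block-diagonal matrix of companion matrices C(f_i):
R = [[0, 0, 0, -4], [1, 0, 0, -17], [0, 1, 0, -4], [0, 0, 1, -4]].

Note the characteristic polynomial does not split into linear factors over ℚ, so A has no Jordan form over ℚ; the rational canonical form exists over any field.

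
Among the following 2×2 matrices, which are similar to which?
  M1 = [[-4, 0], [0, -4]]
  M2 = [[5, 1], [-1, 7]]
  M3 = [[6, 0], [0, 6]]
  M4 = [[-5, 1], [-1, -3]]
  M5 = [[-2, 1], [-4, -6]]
4 classes: {M1}, {M2}, {M3}, {M4, M5}

Characteristic polynomials: χ_{M1} = (x + 4)^2, χ_{M2} = (x - 6)^2, χ_{M3} = (x - 6)^2, χ_{M4} = (x + 4)^2, χ_{M5} = (x + 4)^2.

{M1}: invariant factors x + 4, x + 4.

{M2}: invariant factors (x - 6)^2.

{M3}: invariant factors x - 6, x - 6.

{M4, M5}: invariant factors (x + 4)^2.

Matrices are similar if and only if their invariant-factor lists agree; the partition into similarity classes is {M1}, {M2}, {M3}, {M4, M5}.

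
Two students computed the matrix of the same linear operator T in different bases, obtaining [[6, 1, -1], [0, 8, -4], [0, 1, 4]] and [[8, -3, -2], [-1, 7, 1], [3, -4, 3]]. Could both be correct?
Yes.

Two matrices over a field are similar if and only if they have the same invariant factors.

Both A and B have characteristic polynomial (x - 6)^3 and minimal polynomial (x - 6)^3. Computing further, both have invariant factors (x - 6)^3. Hence A and B are similar.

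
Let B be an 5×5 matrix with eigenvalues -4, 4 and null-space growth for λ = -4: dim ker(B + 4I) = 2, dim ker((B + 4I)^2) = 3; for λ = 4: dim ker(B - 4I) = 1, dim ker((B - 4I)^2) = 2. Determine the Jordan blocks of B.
λ = -4: successive nullity increments [2, 1] count blocks of size ≥ k; block sizes are [2, 1].
λ = 4: successive nullity increments [1, 1] count blocks of size ≥ k; block sizes are [2].

Jordan blocks: (-4, 2), (-4, 1), (4, 2)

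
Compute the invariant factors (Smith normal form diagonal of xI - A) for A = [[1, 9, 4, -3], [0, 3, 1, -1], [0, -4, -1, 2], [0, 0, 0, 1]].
The Jordan structure of A has elementary divisors (x - 1)^3, (x - 1). Arranging the block sizes at each eigenvalue in decreasing order and taking row products gives the invariant factors.

Invariant factors (smallest first, each dividing the next): x - 1, (x - 1)^3.

Check: the last factor (x - 1)^3 is the minimal polynomial, and the product (x - 1)^4 is the characteristic polynomial.

x - 1, (x - 1)^3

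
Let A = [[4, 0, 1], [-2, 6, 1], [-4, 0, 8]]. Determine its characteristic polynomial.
χ_A(x) = (x - 6)^3

xI - A = [[x - 4, 0, -1], [2, x - 6, -1], [4, 0, x - 8]].

Expanding det(xI - A) along the first row:
det(xI - A) = + (x - 4)·det([[x - 6, -1], [0, x - 8]]) - (0)·det([[2, -1], [4, x - 8]]) + (-1)·det([[2, x - 6], [4, 0]]).

Evaluating gives χ_A(x) = x^3 - 18x^2 + 108x - 216 = (x - 6)^3.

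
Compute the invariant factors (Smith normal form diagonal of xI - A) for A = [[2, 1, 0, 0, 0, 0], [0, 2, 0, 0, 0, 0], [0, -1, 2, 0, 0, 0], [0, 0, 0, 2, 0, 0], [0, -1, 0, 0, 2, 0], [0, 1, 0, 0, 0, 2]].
x - 2, x - 2, x - 2, x - 2, (x - 2)^2

The Jordan structure of A has elementary divisors (x - 2)^2, (x - 2), (x - 2), (x - 2), (x - 2). Arranging the block sizes at each eigenvalue in decreasing order and taking row products gives the invariant factors.

Invariant factors (smallest first, each dividing the next): x - 2, x - 2, x - 2, x - 2, (x - 2)^2.

Check: the last factor (x - 2)^2 is the minimal polynomial, and the product (x - 2)^6 is the characteristic polynomial.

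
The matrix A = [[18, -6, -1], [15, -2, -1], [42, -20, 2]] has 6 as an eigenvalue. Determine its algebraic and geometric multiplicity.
The characteristic polynomial is (x - 6)^3, so the factor x - 6 appears with exponent 3: the algebraic multiplicity is 3.

rank(A - 6I) = 2, so the eigenspace has dimension 3 - 2 = 1: the geometric multiplicity is 1.

Since 1 < 3, A is not diagonalizable.

algebraic multiplicity 3, geometric multiplicity 1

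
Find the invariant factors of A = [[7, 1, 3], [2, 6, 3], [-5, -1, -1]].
The Jordan structure of A has elementary divisors (x - 2), (x - 5)^2. Arranging the block sizes at each eigenvalue in decreasing order and taking row products gives the invariant factors.

Invariant factors (smallest first, each dividing the next): (x - 5)^2(x - 2).

Check: the last factor (x - 5)^2(x - 2) is the minimal polynomial, and the product (x - 5)^2(x - 2) is the characteristic polynomial.

(x - 5)^2(x - 2)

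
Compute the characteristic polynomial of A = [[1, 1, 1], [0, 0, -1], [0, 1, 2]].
χ_A(x) = (x - 1)^3

xI - A = [[x - 1, -1, -1], [0, x, 1], [0, -1, x - 2]].

Expanding det(xI - A) along the first row:
det(xI - A) = + (x - 1)·det([[x, 1], [-1, x - 2]]) - (-1)·det([[0, 1], [0, x - 2]]) + (-1)·det([[0, x], [0, -1]]).

Evaluating gives χ_A(x) = x^3 - 3x^2 + 3x - 1 = (x - 1)^3.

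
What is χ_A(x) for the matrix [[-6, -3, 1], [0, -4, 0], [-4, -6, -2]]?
χ_A(x) = (x + 4)^3

xI - A = [[x + 6, 3, -1], [0, x + 4, 0], [4, 6, x + 2]].

Expanding det(xI - A) along the first row:
det(xI - A) = + (x + 6)·det([[x + 4, 0], [6, x + 2]]) - (3)·det([[0, 0], [4, x + 2]]) + (-1)·det([[0, x + 4], [4, 6]]).

Evaluating gives χ_A(x) = x^3 + 12x^2 + 48x + 64 = (x + 4)^3.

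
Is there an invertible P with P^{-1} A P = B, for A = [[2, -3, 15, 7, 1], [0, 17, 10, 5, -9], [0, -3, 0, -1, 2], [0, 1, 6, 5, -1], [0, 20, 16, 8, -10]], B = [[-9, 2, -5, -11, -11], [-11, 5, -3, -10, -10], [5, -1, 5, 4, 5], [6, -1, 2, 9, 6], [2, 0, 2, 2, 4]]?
Yes.

Two matrices over a field are similar if and only if they have the same invariant factors.

Both A and B have characteristic polynomial (x - 4)^2(x - 2)^3 and minimal polynomial (x - 4)^2(x - 2)^3. Computing further, both have invariant factors (x - 4)^2(x - 2)^3. Hence A and B are similar.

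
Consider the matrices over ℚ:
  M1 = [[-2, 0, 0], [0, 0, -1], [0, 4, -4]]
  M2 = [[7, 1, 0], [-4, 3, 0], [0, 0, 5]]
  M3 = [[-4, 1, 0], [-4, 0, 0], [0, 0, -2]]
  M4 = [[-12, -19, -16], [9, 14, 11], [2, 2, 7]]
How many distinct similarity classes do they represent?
3 classes: {M1, M3}, {M2}, {M4}

Characteristic polynomials: χ_{M1} = (x + 2)^3, χ_{M2} = (x - 5)^3, χ_{M3} = (x + 2)^3, χ_{M4} = (x - 3)^3.

{M1, M3}: invariant factors x + 2, (x + 2)^2.

{M2}: invariant factors x - 5, (x - 5)^2.

{M4}: invariant factors (x - 3)^3.

Matrices are similar if and only if their invariant-factor lists agree; the partition into similarity classes is {M1, M3}, {M2}, {M4}.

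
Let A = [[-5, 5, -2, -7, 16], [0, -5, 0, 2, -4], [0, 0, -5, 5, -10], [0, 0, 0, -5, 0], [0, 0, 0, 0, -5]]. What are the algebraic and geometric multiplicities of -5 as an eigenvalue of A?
algebraic multiplicity 5, geometric multiplicity 3

The characteristic polynomial is (x + 5)^5, so the factor x + 5 appears with exponent 5: the algebraic multiplicity is 5.

rank(A + 5I) = 2, so the eigenspace has dimension 5 - 2 = 3: the geometric multiplicity is 3.

Since 3 < 5, A is not diagonalizable.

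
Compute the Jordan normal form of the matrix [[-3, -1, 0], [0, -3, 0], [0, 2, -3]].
The characteristic polynomial is det(xI - A) = (x + 3)^3, so the eigenvalues are -3 (algebraic multiplicity 3).

For λ = -3: rank(A + 3I) = 1, rank((A + 3I)^2) = 0. The eigenspace has dimension 3 - 1 = 2, so there are 2 Jordan blocks; the rank sequence gives block sizes [2, 1].

Assembling the blocks gives the Jordan form J above.

J = [[-3, 1, 0], [0, -3, 0], [0, 0, -3]]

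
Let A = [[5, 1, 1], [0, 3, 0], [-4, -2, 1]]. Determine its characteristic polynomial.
xI - A = [[x - 5, -1, -1], [0, x - 3, 0], [4, 2, x - 1]].

Expanding det(xI - A) along the first row:
det(xI - A) = + (x - 5)·det([[x - 3, 0], [2, x - 1]]) - (-1)·det([[0, 0], [4, x - 1]]) + (-1)·det([[0, x - 3], [4, 2]]).

Evaluating gives χ_A(x) = x^3 - 9x^2 + 27x - 27 = (x - 3)^3.

χ_A(x) = (x - 3)^3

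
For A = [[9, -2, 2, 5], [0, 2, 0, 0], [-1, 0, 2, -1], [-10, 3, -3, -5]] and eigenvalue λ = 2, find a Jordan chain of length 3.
v_1 = [[1, 0, 0, -1]]^T, v_2 = [[2, 0, 0, -3]]^T, v_3 = [[-1, 0, 1, 1]]^T

We seek v_1 ∈ ker((A - 2I)^3) \ ker((A - 2I)^2), then set v_{i+1} = (A - 2I) v_i.

One such chain is v_1 = [[1, 0, 0, -1]]^T, v_2 = [[2, 0, 0, -3]]^T, v_3 = [[-1, 0, 1, 1]]^T. Check: (A - 2I) v_3 = [[0, 0, 0, 0]]^T = 0.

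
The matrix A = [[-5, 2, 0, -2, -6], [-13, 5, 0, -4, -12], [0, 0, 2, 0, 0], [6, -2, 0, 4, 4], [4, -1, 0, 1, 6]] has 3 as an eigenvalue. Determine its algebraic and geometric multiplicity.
algebraic multiplicity 2, geometric multiplicity 1

The characteristic polynomial is (x - 3)^2(x - 2)^3, so the factor x - 3 appears with exponent 2: the algebraic multiplicity is 2.

rank(A - 3I) = 4, so the eigenspace has dimension 5 - 4 = 1: the geometric multiplicity is 1.

Since 1 < 2, A is not diagonalizable.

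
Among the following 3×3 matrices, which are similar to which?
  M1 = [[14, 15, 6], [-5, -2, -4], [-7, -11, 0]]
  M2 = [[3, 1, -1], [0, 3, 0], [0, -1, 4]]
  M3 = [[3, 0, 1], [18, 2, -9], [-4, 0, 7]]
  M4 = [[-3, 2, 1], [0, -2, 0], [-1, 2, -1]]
3 classes: {M1, M3}, {M2}, {M4}

Characteristic polynomials: χ_{M1} = (x - 5)^2(x - 2), χ_{M2} = (x - 4)(x - 3)^2, χ_{M3} = (x - 5)^2(x - 2), χ_{M4} = (x + 2)^3.

{M1, M3}: invariant factors (x - 5)^2(x - 2).

{M2}: invariant factors x - 3, (x - 4)(x - 3).

{M4}: invariant factors x + 2, (x + 2)^2.

Matrices are similar if and only if their invariant-factor lists agree; the partition into similarity classes is {M1, M3}, {M2}, {M4}.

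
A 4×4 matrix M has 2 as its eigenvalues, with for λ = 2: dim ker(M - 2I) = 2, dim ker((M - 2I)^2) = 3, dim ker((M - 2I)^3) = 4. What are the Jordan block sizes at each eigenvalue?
λ = 2: successive nullity increments [2, 1, 1] count blocks of size ≥ k; block sizes are [3, 1].

Jordan blocks: (2, 3), (2, 1)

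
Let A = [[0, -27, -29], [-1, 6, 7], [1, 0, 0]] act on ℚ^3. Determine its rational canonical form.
The invariant factors of A (the non-unit diagonal entries of the Smith normal form of xI - A over ℚ[x]) are (x - 5)(x^2 - x - 3), each dividing the next. The characteristic polynomial is their product, (x - 5)(x^2 - x - 3).

The rational canonical form is the block-diagonal matrix of companion matrices C(f_i):
R = [[0, 0, -15], [1, 0, -2], [0, 1, 6]].

Note the characteristic polynomial does not split into linear factors over ℚ, so A has no Jordan form over ℚ; the rational canonical form exists over any field.

R = [[0, 0, -15], [1, 0, -2], [0, 1, 6]]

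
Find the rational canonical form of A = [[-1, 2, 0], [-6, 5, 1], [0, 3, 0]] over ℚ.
The invariant factors of A (the non-unit diagonal entries of the Smith normal form of xI - A over ℚ[x]) are (x - 3)(x^2 - x + 1), each dividing the next. The characteristic polynomial is their product, (x - 3)(x^2 - x + 1).

The rational canonical form is the block-diagonal matrix of companion matrices C(f_i):
R = [[0, 0, 3], [1, 0, -4], [0, 1, 4]].

Note the characteristic polynomial does not split into linear factors over ℚ, so A has no Jordan form over ℚ; the rational canonical form exists over any field.

R = [[0, 0, 3], [1, 0, -4], [0, 1, 4]]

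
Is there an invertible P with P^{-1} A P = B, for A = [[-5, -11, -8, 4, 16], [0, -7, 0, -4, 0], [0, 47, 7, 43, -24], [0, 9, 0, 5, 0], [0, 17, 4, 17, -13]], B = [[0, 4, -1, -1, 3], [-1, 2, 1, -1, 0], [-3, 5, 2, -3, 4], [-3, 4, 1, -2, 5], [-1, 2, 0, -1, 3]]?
trace(A) = -13 but trace(B) = 5. The trace is a similarity invariant, so A and B are not similar.

No.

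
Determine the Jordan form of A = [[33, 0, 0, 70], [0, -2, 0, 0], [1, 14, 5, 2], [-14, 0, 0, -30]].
The characteristic polynomial is det(xI - A) = (x - 5)^2(x + 2)^2, so the eigenvalues are -2 (algebraic multiplicity 2), 5 (algebraic multiplicity 2).

For λ = -2: rank(A + 2I) = 2. The eigenspace has dimension 4 - 2 = 2, so there are 2 Jordan blocks; the rank sequence gives block sizes [1, 1].

For λ = 5: rank(A - 5I) = 3, rank((A - 5I)^2) = 2. The eigenspace has dimension 4 - 3 = 1, so there is 1 Jordan block; the rank sequence gives block sizes [2].

Assembling the blocks gives the Jordan form J above.

J = [[-2, 0, 0, 0], [0, -2, 0, 0], [0, 0, 5, 1], [0, 0, 0, 5]]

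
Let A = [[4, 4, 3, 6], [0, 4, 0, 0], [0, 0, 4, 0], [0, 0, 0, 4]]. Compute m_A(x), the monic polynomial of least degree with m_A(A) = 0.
m_A(x) = (x - 4)^2

The characteristic polynomial factors as (x - 4)^4. The minimal polynomial is ∏(x - λ)^{k_λ} where k_λ is the size of the largest Jordan block at λ.

For λ = 4: rank(A - 4I) = 1, and the largest Jordan block has size 2 (the smallest k with rank((A - 4I)^k) = rank((A - 4I)^(k+1))).

So m_A(x) = (x - 4)^2.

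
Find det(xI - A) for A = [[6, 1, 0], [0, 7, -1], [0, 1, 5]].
xI - A = [[x - 6, -1, 0], [0, x - 7, 1], [0, -1, x - 5]].

Expanding det(xI - A) along the first row:
det(xI - A) = + (x - 6)·det([[x - 7, 1], [-1, x - 5]]) - (-1)·det([[0, 1], [0, x - 5]]) + (0)·det([[0, x - 7], [0, -1]]).

Evaluating gives χ_A(x) = x^3 - 18x^2 + 108x - 216 = (x - 6)^3.

χ_A(x) = (x - 6)^3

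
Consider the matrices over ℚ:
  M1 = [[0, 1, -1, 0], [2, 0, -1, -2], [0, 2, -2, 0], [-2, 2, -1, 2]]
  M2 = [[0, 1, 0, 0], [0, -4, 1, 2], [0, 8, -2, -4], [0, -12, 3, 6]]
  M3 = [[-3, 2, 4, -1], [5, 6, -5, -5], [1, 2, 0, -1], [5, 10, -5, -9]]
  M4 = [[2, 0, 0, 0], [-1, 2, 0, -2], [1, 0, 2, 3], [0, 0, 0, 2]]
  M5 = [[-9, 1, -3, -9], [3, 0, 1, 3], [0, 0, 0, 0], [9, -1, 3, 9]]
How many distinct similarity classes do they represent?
3 classes: {M1, M2, M5}, {M3}, {M4}

Characteristic polynomials: χ_{M1} = x^4, χ_{M2} = x^4, χ_{M3} = (x - 1)^2(x + 4)^2, χ_{M4} = (x - 2)^4, χ_{M5} = x^4.

{M1, M2, M5}: invariant factors x, x^3.

{M3}: invariant factors x + 4, (x - 1)^2(x + 4).

{M4}: invariant factors (x - 2)^2, (x - 2)^2.

Matrices are similar if and only if their invariant-factor lists agree; the partition into similarity classes is {M1, M2, M5}, {M3}, {M4}.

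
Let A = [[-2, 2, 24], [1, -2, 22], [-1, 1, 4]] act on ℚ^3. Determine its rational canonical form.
The invariant factors of A (the non-unit diagonal entries of the Smith normal form of xI - A over ℚ[x]) are (x - 2)^2(x + 4), each dividing the next. The characteristic polynomial is their product, (x - 2)^2(x + 4).

The rational canonical form is the block-diagonal matrix of companion matrices C(f_i):
R = [[0, 0, -16], [1, 0, 12], [0, 1, 0]].

R = [[0, 0, -16], [1, 0, 12], [0, 1, 0]]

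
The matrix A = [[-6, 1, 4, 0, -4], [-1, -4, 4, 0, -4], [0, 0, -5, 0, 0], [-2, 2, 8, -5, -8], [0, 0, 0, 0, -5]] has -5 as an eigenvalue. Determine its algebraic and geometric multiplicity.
The characteristic polynomial is (x + 5)^5, so the factor x + 5 appears with exponent 5: the algebraic multiplicity is 5.

rank(A + 5I) = 1, so the eigenspace has dimension 5 - 1 = 4: the geometric multiplicity is 4.

Since 4 < 5, A is not diagonalizable.

algebraic multiplicity 5, geometric multiplicity 4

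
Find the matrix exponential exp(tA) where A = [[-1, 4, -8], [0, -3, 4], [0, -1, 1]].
e^{tA} = [[e^{-t}, 4*t*e^{-t}, -8*t*e^{-t}], [0, (1 - 2*t)*e^{-t}, 4*t*e^{-t}], [0, -t*e^{-t}, (2*t + 1)*e^{-t}]]

A has Jordan form J = [[-1, 1, 0], [0, -1, 0], [0, 0, -1]] with A = PJP^{-1}, so e^{tA} = P e^{tJ} P^{-1}.

For a Jordan block J_k(λ), e^{tJ_k(λ)} = e^{λt} · (I + tN + t^2 N^2/2! + ... + t^{k-1} N^{k-1}/(k-1)!) where N is the nilpotent superdiagonal part.

Assembling the blocks and conjugating back gives the entries of e^{tA} as shown above.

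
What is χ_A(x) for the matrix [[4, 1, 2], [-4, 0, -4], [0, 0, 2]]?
χ_A(x) = (x - 2)^3

xI - A = [[x - 4, -1, -2], [4, x, 4], [0, 0, x - 2]].

Expanding det(xI - A) along the first row:
det(xI - A) = + (x - 4)·det([[x, 4], [0, x - 2]]) - (-1)·det([[4, 4], [0, x - 2]]) + (-2)·det([[4, x], [0, 0]]).

Evaluating gives χ_A(x) = x^3 - 6x^2 + 12x - 8 = (x - 2)^3.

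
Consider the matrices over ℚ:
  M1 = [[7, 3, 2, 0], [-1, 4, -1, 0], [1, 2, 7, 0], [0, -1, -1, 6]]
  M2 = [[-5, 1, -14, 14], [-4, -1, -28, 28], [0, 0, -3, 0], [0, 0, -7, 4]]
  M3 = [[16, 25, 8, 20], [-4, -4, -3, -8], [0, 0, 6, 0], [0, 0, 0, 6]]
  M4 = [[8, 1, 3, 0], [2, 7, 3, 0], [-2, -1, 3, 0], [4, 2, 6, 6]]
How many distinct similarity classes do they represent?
Characteristic polynomials: χ_{M1} = (x - 6)^4, χ_{M2} = (x - 4)(x + 3)^3, χ_{M3} = (x - 6)^4, χ_{M4} = (x - 6)^4.

{M1, M3}: invariant factors x - 6, (x - 6)^3.

{M2}: invariant factors x + 3, (x - 4)(x + 3)^2.

{M4}: invariant factors x - 6, x - 6, (x - 6)^2.

Matrices are similar if and only if their invariant-factor lists agree; the partition into similarity classes is {M1, M3}, {M2}, {M4}.

3 classes: {M1, M3}, {M2}, {M4}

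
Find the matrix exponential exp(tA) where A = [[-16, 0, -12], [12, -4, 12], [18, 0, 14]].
e^{tA} = [[(3 - 2*e^{6*t})*e^{-4*t}, 0, 2*(1 - e^{6*t})*e^{-4*t}], [(2*e^{6*t} - 2)*e^{-4*t}, e^{-4*t}, (2*e^{6*t} - 2)*e^{-4*t}], [(3*e^{6*t} - 3)*e^{-4*t}, 0, (3*e^{6*t} - 2)*e^{-4*t}]]

A has Jordan form J = [[-4, 0, 0], [0, -4, 0], [0, 0, 2]] with A = PJP^{-1}, so e^{tA} = P e^{tJ} P^{-1}.

For a Jordan block J_k(λ), e^{tJ_k(λ)} = e^{λt} · (I + tN + t^2 N^2/2! + ... + t^{k-1} N^{k-1}/(k-1)!) where N is the nilpotent superdiagonal part.

Assembling the blocks and conjugating back gives the entries of e^{tA} as shown above.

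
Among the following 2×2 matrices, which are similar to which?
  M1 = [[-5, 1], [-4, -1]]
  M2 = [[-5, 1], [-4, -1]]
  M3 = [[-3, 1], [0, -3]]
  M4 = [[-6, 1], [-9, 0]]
1 class: {M1, M2, M3, M4}

Characteristic polynomials: χ_{M1} = (x + 3)^2, χ_{M2} = (x + 3)^2, χ_{M3} = (x + 3)^2, χ_{M4} = (x + 3)^2.

{M1, M2, M3, M4}: invariant factors (x + 3)^2.

Matrices are similar if and only if their invariant-factor lists agree; the partition into similarity classes is {M1, M2, M3, M4}.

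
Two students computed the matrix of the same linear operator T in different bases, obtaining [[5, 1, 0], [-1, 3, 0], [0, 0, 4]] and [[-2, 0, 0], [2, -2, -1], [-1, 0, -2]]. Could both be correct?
No.

trace(A) = 12 but trace(B) = -6. The trace is a similarity invariant, so A and B are not similar.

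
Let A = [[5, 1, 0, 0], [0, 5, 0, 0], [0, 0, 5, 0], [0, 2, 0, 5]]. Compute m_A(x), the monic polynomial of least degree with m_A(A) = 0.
m_A(x) = (x - 5)^2

The characteristic polynomial factors as (x - 5)^4. The minimal polynomial is ∏(x - λ)^{k_λ} where k_λ is the size of the largest Jordan block at λ.

For λ = 5: rank(A - 5I) = 1, and the largest Jordan block has size 2 (the smallest k with rank((A - 5I)^k) = rank((A - 5I)^(k+1))).

So m_A(x) = (x - 5)^2.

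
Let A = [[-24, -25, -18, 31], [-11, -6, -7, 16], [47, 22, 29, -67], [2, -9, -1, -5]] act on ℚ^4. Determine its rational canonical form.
R = [[0, -5, 0, 0], [1, -3, 0, 0], [0, 0, 0, -5], [0, 0, 1, -3]]

The invariant factors of A (the non-unit diagonal entries of the Smith normal form of xI - A over ℚ[x]) are x^2 + 3x + 5, x^2 + 3x + 5, each dividing the next. The characteristic polynomial is their product, (x^2 + 3x + 5)^2.

The rational canonical form is the block-diagonal matrix of companion matrices C(f_i):
R = [[0, -5, 0, 0], [1, -3, 0, 0], [0, 0, 0, -5], [0, 0, 1, -3]].

Note the characteristic polynomial does not split into linear factors over ℚ, so A has no Jordan form over ℚ; the rational canonical form exists over any field.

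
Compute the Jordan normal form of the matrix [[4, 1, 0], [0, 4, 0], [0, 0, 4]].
J = [[4, 1, 0], [0, 4, 0], [0, 0, 4]]

The characteristic polynomial is det(xI - A) = (x - 4)^3, so the eigenvalues are 4 (algebraic multiplicity 3).

For λ = 4: rank(A - 4I) = 1, rank((A - 4I)^2) = 0. The eigenspace has dimension 3 - 1 = 2, so there are 2 Jordan blocks; the rank sequence gives block sizes [2, 1].

Assembling the blocks gives the Jordan form J above.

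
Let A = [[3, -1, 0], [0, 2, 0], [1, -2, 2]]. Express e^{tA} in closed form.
e^{tA} = [[e^{3*t}, (1 - e^{t})*e^{2*t}, 0], [0, e^{2*t}, 0], [(e^{t} - 1)*e^{2*t}, (-t - e^{t} + 1)*e^{2*t}, e^{2*t}]]

A has Jordan form J = [[2, 1, 0], [0, 2, 0], [0, 0, 3]] with A = PJP^{-1}, so e^{tA} = P e^{tJ} P^{-1}.

For a Jordan block J_k(λ), e^{tJ_k(λ)} = e^{λt} · (I + tN + t^2 N^2/2! + ... + t^{k-1} N^{k-1}/(k-1)!) where N is the nilpotent superdiagonal part.

Assembling the blocks and conjugating back gives the entries of e^{tA} as shown above.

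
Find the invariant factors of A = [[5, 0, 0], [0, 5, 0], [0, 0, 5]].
The Jordan structure of A has elementary divisors (x - 5), (x - 5), (x - 5). Arranging the block sizes at each eigenvalue in decreasing order and taking row products gives the invariant factors.

Invariant factors (smallest first, each dividing the next): x - 5, x - 5, x - 5.

Check: the last factor x - 5 is the minimal polynomial, and the product (x - 5)^3 is the characteristic polynomial.

x - 5, x - 5, x - 5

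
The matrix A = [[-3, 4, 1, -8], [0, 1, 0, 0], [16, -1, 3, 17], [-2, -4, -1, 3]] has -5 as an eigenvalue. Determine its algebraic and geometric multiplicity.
The characteristic polynomial is (x - 4)^2(x - 1)(x + 5), so the factor x + 5 appears with exponent 1: the algebraic multiplicity is 1.

rank(A + 5I) = 3, so the eigenspace has dimension 4 - 3 = 1: the geometric multiplicity is 1.

algebraic multiplicity 1, geometric multiplicity 1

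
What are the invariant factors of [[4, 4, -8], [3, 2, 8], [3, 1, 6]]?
(x - 4)^3

The Jordan structure of A has elementary divisors (x - 4)^3. Arranging the block sizes at each eigenvalue in decreasing order and taking row products gives the invariant factors.

Invariant factors (smallest first, each dividing the next): (x - 4)^3.

Check: the last factor (x - 4)^3 is the minimal polynomial, and the product (x - 4)^3 is the characteristic polynomial.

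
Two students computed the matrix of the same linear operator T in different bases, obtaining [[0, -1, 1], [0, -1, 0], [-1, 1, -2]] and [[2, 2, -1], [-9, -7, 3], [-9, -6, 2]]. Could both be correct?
Two matrices over a field are similar if and only if they have the same invariant factors.

Both A and B have characteristic polynomial (x + 1)^3 and minimal polynomial (x + 1)^2. Computing further, both have invariant factors x + 1, (x + 1)^2. Hence A and B are similar.

Yes.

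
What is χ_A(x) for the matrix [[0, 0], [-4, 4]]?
xI - A = [[x, 0], [4, x - 4]].

Expanding det(xI - A) along the first row:
det(xI - A) = + (x)·det([[x - 4]]) - (0)·det([[4]]).

Evaluating gives χ_A(x) = x^2 - 4x = x(x - 4).

χ_A(x) = x(x - 4)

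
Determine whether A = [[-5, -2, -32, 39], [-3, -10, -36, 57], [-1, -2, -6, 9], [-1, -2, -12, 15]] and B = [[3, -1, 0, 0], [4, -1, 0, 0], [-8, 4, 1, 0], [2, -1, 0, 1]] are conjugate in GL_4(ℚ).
trace(A) = -6 but trace(B) = 4. The trace is a similarity invariant, so A and B are not similar.

No.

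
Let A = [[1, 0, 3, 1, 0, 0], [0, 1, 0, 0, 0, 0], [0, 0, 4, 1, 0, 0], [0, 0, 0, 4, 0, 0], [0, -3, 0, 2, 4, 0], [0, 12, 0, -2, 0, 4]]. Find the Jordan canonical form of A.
J = [[1, 0, 0, 0, 0, 0], [0, 1, 0, 0, 0, 0], [0, 0, 4, 1, 0, 0], [0, 0, 0, 4, 0, 0], [0, 0, 0, 0, 4, 0], [0, 0, 0, 0, 0, 4]]

The characteristic polynomial is det(xI - A) = (x - 4)^4(x - 1)^2, so the eigenvalues are 1 (algebraic multiplicity 2), 4 (algebraic multiplicity 4).

For λ = 1: rank(A - I) = 4. The eigenspace has dimension 6 - 4 = 2, so there are 2 Jordan blocks; the rank sequence gives block sizes [1, 1].

For λ = 4: rank(A - 4I) = 3, rank((A - 4I)^2) = 2. The eigenspace has dimension 6 - 3 = 3, so there are 3 Jordan blocks; the rank sequence gives block sizes [2, 1, 1].

Assembling the blocks gives the Jordan form J above.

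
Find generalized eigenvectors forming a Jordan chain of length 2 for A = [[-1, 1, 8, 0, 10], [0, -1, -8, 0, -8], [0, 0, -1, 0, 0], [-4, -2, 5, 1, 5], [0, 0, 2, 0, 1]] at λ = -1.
v_1 = [[-1, 1, 0, 0, 0]]^T, v_2 = [[1, 0, 0, 2, 0]]^T

We seek v_1 ∈ ker((A + I)^2) \ ker(A + I), then set v_{i+1} = (A + I) v_i.

One such chain is v_1 = [[-1, 1, 0, 0, 0]]^T, v_2 = [[1, 0, 0, 2, 0]]^T. Check: (A + I) v_2 = [[0, 0, 0, 0, 0]]^T = 0.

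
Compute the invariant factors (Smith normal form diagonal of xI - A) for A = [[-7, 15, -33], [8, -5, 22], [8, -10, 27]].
x - 5, (x - 5)^2

The Jordan structure of A has elementary divisors (x - 5)^2, (x - 5). Arranging the block sizes at each eigenvalue in decreasing order and taking row products gives the invariant factors.

Invariant factors (smallest first, each dividing the next): x - 5, (x - 5)^2.

Check: the last factor (x - 5)^2 is the minimal polynomial, and the product (x - 5)^3 is the characteristic polynomial.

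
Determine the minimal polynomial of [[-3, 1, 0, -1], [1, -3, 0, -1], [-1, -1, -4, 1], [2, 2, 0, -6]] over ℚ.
m_A(x) = (x + 4)^2

The characteristic polynomial factors as (x + 4)^4. The minimal polynomial is ∏(x - λ)^{k_λ} where k_λ is the size of the largest Jordan block at λ.

For λ = -4: rank(A + 4I) = 1, and the largest Jordan block has size 2 (the smallest k with rank((A + 4I)^k) = rank((A + 4I)^(k+1))).

So m_A(x) = (x + 4)^2.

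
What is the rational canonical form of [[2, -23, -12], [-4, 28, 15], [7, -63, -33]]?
The invariant factors of A (the non-unit diagonal entries of the Smith normal form of xI - A over ℚ[x]) are (x + 3)(x^2 + 3), each dividing the next. The characteristic polynomial is their product, (x + 3)(x^2 + 3).

The rational canonical form is the block-diagonal matrix of companion matrices C(f_i):
R = [[0, 0, -9], [1, 0, -3], [0, 1, -3]].

Note the characteristic polynomial does not split into linear factors over ℚ, so A has no Jordan form over ℚ; the rational canonical form exists over any field.

R = [[0, 0, -9], [1, 0, -3], [0, 1, -3]]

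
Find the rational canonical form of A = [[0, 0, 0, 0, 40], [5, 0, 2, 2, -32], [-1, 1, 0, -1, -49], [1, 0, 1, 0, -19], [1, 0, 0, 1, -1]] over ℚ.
The invariant factors of A (the non-unit diagonal entries of the Smith normal form of xI - A over ℚ[x]) are (x - 2)(x + 2)(x + 5)(x^2 - 4x + 2), each dividing the next. The characteristic polynomial is their product, (x - 2)(x + 2)(x + 5)(x^2 - 4x + 2).

The rational canonical form is the block-diagonal matrix of companion matrices C(f_i):
R = [[0, 0, 0, 0, 40], [1, 0, 0, 0, -72], [0, 1, 0, 0, -6], [0, 0, 1, 0, 22], [0, 0, 0, 1, -1]].

Note the characteristic polynomial does not split into linear factors over ℚ, so A has no Jordan form over ℚ; the rational canonical form exists over any field.

R = [[0, 0, 0, 0, 40], [1, 0, 0, 0, -72], [0, 1, 0, 0, -6], [0, 0, 1, 0, 22], [0, 0, 0, 1, -1]]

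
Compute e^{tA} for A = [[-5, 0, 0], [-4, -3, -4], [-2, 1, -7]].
e^{tA} = [[e^{-5*t}, 0, 0], [-4*t*e^{-5*t}, (2*t + 1)*e^{-5*t}, -4*t*e^{-5*t}], [-2*t*e^{-5*t}, t*e^{-5*t}, (1 - 2*t)*e^{-5*t}]]

A has Jordan form J = [[-5, 1, 0], [0, -5, 0], [0, 0, -5]] with A = PJP^{-1}, so e^{tA} = P e^{tJ} P^{-1}.

For a Jordan block J_k(λ), e^{tJ_k(λ)} = e^{λt} · (I + tN + t^2 N^2/2! + ... + t^{k-1} N^{k-1}/(k-1)!) where N is the nilpotent superdiagonal part.

Assembling the blocks and conjugating back gives the entries of e^{tA} as shown above.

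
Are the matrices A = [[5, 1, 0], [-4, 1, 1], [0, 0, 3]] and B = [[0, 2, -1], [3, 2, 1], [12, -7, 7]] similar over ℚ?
Two matrices over a field are similar if and only if they have the same invariant factors.

Both A and B have characteristic polynomial (x - 3)^3 and minimal polynomial (x - 3)^3. Computing further, both have invariant factors (x - 3)^3. Hence A and B are similar.

Yes.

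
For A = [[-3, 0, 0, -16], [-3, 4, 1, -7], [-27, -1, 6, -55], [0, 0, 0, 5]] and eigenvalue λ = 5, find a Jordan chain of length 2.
v_1 = [[0, 0, 1, 0]]^T, v_2 = [[0, 1, 1, 0]]^T

We seek v_1 ∈ ker((A - 5I)^2) \ ker(A - 5I), then set v_{i+1} = (A - 5I) v_i.

One such chain is v_1 = [[0, 0, 1, 0]]^T, v_2 = [[0, 1, 1, 0]]^T. Check: (A - 5I) v_2 = [[0, 0, 0, 0]]^T = 0.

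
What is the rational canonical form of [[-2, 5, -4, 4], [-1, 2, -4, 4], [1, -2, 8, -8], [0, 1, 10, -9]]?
The invariant factors of A (the non-unit diagonal entries of the Smith normal form of xI - A over ℚ[x]) are (x + 1)(x^3 + x + 4), each dividing the next. The characteristic polynomial is their product, (x + 1)(x^3 + x + 4).

The rational canonical form is the block-diagonal matrix of companion matrices C(f_i):
R = [[0, 0, 0, -4], [1, 0, 0, -5], [0, 1, 0, -1], [0, 0, 1, -1]].

Note the characteristic polynomial does not split into linear factors over ℚ, so A has no Jordan form over ℚ; the rational canonical form exists over any field.

R = [[0, 0, 0, -4], [1, 0, 0, -5], [0, 1, 0, -1], [0, 0, 1, -1]]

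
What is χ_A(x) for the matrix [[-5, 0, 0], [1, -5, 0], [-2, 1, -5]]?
xI - A = [[x + 5, 0, 0], [-1, x + 5, 0], [2, -1, x + 5]].

Expanding det(xI - A) along the first row:
det(xI - A) = + (x + 5)·det([[x + 5, 0], [-1, x + 5]]) - (0)·det([[-1, 0], [2, x + 5]]) + (0)·det([[-1, x + 5], [2, -1]]).

Evaluating gives χ_A(x) = x^3 + 15x^2 + 75x + 125 = (x + 5)^3.

χ_A(x) = (x + 5)^3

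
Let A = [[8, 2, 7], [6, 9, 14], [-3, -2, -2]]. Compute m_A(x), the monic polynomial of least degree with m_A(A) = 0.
m_A(x) = (x - 5)^2

The characteristic polynomial factors as (x - 5)^3. The minimal polynomial is ∏(x - λ)^{k_λ} where k_λ is the size of the largest Jordan block at λ.

For λ = 5: rank(A - 5I) = 1, and the largest Jordan block has size 2 (the smallest k with rank((A - 5I)^k) = rank((A - 5I)^(k+1))).

So m_A(x) = (x - 5)^2.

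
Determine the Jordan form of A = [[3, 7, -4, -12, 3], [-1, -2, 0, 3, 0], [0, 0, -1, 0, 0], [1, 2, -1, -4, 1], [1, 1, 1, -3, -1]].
The characteristic polynomial is det(xI - A) = (x + 1)^5, so the eigenvalues are -1 (algebraic multiplicity 5).

For λ = -1: rank(A + I) = 3, rank((A + I)^2) = 1, rank((A + I)^3) = 0. The eigenspace has dimension 5 - 3 = 2, so there are 2 Jordan blocks; the rank sequence gives block sizes [3, 2].

Assembling the blocks gives the Jordan form J above.

J = [[-1, 1, 0, 0, 0], [0, -1, 1, 0, 0], [0, 0, -1, 0, 0], [0, 0, 0, -1, 1], [0, 0, 0, 0, -1]]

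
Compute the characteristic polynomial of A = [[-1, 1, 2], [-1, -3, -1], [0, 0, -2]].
xI - A = [[x + 1, -1, -2], [1, x + 3, 1], [0, 0, x + 2]].

Expanding det(xI - A) along the first row:
det(xI - A) = + (x + 1)·det([[x + 3, 1], [0, x + 2]]) - (-1)·det([[1, 1], [0, x + 2]]) + (-2)·det([[1, x + 3], [0, 0]]).

Evaluating gives χ_A(x) = x^3 + 6x^2 + 12x + 8 = (x + 2)^3.

χ_A(x) = (x + 2)^3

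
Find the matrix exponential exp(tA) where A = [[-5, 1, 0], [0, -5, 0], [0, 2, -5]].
A has Jordan form J = [[-5, 1, 0], [0, -5, 0], [0, 0, -5]] with A = PJP^{-1}, so e^{tA} = P e^{tJ} P^{-1}.

For a Jordan block J_k(λ), e^{tJ_k(λ)} = e^{λt} · (I + tN + t^2 N^2/2! + ... + t^{k-1} N^{k-1}/(k-1)!) where N is the nilpotent superdiagonal part.

Assembling the blocks and conjugating back gives the entries of e^{tA} as shown above.

e^{tA} = [[e^{-5*t}, t*e^{-5*t}, 0], [0, e^{-5*t}, 0], [0, 2*t*e^{-5*t}, e^{-5*t}]]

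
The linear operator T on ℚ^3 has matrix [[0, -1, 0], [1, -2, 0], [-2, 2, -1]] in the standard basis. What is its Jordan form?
The characteristic polynomial is det(xI - A) = (x + 1)^3, so the eigenvalues are -1 (algebraic multiplicity 3).

For λ = -1: rank(A + I) = 1, rank((A + I)^2) = 0. The eigenspace has dimension 3 - 1 = 2, so there are 2 Jordan blocks; the rank sequence gives block sizes [2, 1].

Assembling the blocks gives the Jordan form J above.

J = [[-1, 1, 0], [0, -1, 0], [0, 0, -1]]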